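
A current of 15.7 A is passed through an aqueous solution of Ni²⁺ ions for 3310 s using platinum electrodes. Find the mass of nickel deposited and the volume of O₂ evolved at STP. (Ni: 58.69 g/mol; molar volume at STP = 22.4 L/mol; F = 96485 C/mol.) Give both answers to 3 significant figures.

15.8 g Ni; 3.02 L O₂

Q = 15.7 × 3310 = 51970 C; n(e⁻) = 51970 / 96485 = 0.5386 mol
Cathode: Ni²⁺ + 2e⁻ → Ni → n(Ni) = 0.5386/2 = 0.2693 mol → 15.8 g
Anode: 2H₂O → O₂ + 4H⁺ + 4e⁻ → n(O₂) = 0.5386/4 = 0.1347 mol → 3.02 L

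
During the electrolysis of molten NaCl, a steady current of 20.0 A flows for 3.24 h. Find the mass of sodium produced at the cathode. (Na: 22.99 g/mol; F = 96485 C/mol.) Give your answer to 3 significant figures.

Charge passed = 20.0 × 11664 = 2.333×10^5 C
n(e⁻) = 2.333×10^5 / 96485 = 2.418 mol
Na⁺ + e⁻ → Na, so n(Na) = 2.418 mol
m = 2.418 × 22.99 = 55.6 g

55.6 g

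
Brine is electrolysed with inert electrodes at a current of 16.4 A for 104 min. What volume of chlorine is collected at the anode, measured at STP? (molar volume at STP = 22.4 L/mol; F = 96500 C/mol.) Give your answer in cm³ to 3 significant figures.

11900 cm³

Q = 16.4 A × 6240 s = 1.023×10^5 C
n(e⁻) = Q/F = 1.023×10^5/96500 = 1.060 mol
2Cl⁻ → Cl₂ + 2e⁻, so n(Cl₂) = 1.060 / 2 = 0.5300 mol
V = 0.5300 × 22.4 = 11.87 L
= 11900 cm³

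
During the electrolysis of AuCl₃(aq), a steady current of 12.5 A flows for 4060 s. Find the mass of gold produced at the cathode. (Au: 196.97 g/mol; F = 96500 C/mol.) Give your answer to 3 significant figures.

34.5 g

Charge passed = 12.5 × 4060 = 50750 C
n(e⁻) = 50750 / 96500 = 0.5259 mol
Au³⁺ + 3e⁻ → Au, so n(Au) = 0.5259 / 3 = 0.1753 mol
m = 0.1753 × 196.97 = 34.5 g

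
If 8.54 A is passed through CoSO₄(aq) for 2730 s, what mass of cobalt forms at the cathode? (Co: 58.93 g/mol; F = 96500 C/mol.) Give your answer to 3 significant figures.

Charge passed = 8.54 × 2730 = 23310 C
n(e⁻) = Q/F = 23310/96500 = 0.2416 mol
Co²⁺ + 2e⁻ → Co, so n(Co) = 0.2416 / 2 = 0.1208 mol
m = 0.1208 × 58.93 = 7.12 g

7.12 g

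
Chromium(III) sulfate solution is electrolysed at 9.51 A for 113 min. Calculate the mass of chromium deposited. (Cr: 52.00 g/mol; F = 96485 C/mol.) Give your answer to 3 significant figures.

Q = 9.51 A × 6780 s = 64480 C
Moles of electrons = 64480 / 96485 = 0.6683 mol
Cr³⁺ + 3e⁻ → Cr, so n(Cr) = 0.6683 / 3 = 0.2228 mol
m = 0.2228 × 52.00 = 11.6 g

11.6 g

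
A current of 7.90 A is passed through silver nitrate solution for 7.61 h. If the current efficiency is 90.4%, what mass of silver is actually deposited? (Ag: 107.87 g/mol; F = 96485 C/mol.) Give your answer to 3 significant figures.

Q = 7.90 × 27396 = 2.164×10^5 C
n(e⁻) = 2.164×10^5 / 96485 = 2.243 mol
Ag⁺ + e⁻ → Ag, so theoretical m(Ag) = 2.243 × 107.87 = 242.0 g
Actual mass = 90.4% × 242.0 = 219 g

219 g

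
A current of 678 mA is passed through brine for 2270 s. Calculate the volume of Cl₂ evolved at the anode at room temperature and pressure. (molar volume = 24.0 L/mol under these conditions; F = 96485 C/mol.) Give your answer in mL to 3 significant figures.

191 mL

Q = It = 0.678 × 2270 = 1539 C
Moles of electrons = 1539 / 96485 = 0.01595 mol
2Cl⁻ → Cl₂ + 2e⁻, so n(Cl₂) = 0.01595 / 2 = 0.007975 mol
V = 0.007975 × 24.0 = 0.1914 L
= 191 mL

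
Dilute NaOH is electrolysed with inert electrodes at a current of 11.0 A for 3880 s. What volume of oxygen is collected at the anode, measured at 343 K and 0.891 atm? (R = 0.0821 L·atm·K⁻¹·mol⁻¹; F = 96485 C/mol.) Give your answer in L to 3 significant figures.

Q = It = 11.0 × 3880 = 42680 C
n(e⁻) = Q/F = 42680/96485 = 0.4423 mol
2H₂O → O₂ + 4H⁺ + 4e⁻, so n(O₂) = 0.4423 / 4 = 0.1106 mol
V = nRT/P = 0.1106 × 0.0821 × 343 / 0.891 = 3.496 L

3.50 L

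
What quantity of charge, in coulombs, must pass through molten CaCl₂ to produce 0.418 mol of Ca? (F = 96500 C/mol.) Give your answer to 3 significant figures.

Ca²⁺ + 2e⁻ → Ca, so n(e⁻) = 2 × 0.418 = 0.8360 mol
Q = 0.8360 × 96500 = 80670 C

80700 C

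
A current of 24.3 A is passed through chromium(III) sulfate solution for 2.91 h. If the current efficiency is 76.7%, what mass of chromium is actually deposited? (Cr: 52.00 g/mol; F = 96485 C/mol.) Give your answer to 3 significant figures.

35.1 g

Q = 24.3 × 10476 = 2.546×10^5 C
n(e⁻) = 2.546×10^5 / 96485 = 2.639 mol
Cr³⁺ + 3e⁻ → Cr, so theoretical m(Cr) = 0.8797 × 52.00 = 45.74 g
Actual mass = 76.7% × 45.74 = 35.1 g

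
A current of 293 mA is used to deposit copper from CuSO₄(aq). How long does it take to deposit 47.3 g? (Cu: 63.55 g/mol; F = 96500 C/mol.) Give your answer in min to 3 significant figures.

n(Cu) = 47.3 / 63.55 = 0.7443 mol
Cu²⁺ + 2e⁻ → Cu, so n(e⁻) = 2 × 0.7443 = 1.489 mol
Q = 1.489 × 96500 = 1.437×10^5 C
t = Q / I = 1.437×10^5 / 0.293 = 4.904×10^5 s = 8170 min

8170 min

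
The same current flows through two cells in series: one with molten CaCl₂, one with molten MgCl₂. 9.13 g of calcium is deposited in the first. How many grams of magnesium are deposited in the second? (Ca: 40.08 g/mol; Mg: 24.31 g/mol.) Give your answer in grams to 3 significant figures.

5.54 g

n(Ca) = 9.13 / 40.08 = 0.2278 mol
Ca²⁺ + 2e⁻ → Ca, so n(e⁻) = 2 × 0.2278 = 0.4556 mol
Since the cells are in series, n(e⁻) in the Mg cell is also 0.4556 mol.
Mg²⁺ + 2e⁻ → Mg, so n(Mg) = 0.4556 / 2 = 0.2278 mol
m(Mg) = 0.2278 × 24.31 = 5.54 g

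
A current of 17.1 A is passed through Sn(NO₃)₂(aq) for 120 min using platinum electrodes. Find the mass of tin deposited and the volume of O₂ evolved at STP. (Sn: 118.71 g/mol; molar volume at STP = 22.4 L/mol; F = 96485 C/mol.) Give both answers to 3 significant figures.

75.7 g Sn; 7.15 L O₂

Q = 17.1 × 7200 = 1.231×10^5 C; n(e⁻) = 1.231×10^5 / 96485 = 1.276 mol
Cathode: Sn²⁺ + 2e⁻ → Sn → n(Sn) = 1.276/2 = 0.6380 mol → 75.7 g
Anode: 2H₂O → O₂ + 4H⁺ + 4e⁻ → n(O₂) = 1.276/4 = 0.3190 mol → 7.15 L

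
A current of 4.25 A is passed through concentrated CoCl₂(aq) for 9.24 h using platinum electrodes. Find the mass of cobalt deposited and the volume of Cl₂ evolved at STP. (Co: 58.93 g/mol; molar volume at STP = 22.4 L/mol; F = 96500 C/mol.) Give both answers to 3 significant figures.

43.2 g Co; 16.4 L Cl₂

Q = 4.25 × 33264 = 1.414×10^5 C; n(e⁻) = 1.414×10^5 / 96500 = 1.465 mol
Cathode: Co²⁺ + 2e⁻ → Co → n(Co) = 1.465/2 = 0.7325 mol → 43.2 g
Anode: 2Cl⁻ → Cl₂ + 2e⁻ → n(Cl₂) = 1.465/2 = 0.7325 mol → 16.4 L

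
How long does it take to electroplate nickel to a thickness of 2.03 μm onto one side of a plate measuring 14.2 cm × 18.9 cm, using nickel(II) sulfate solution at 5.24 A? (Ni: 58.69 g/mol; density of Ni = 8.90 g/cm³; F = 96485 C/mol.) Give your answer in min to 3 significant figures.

Plated area = 14.2 × 18.9 = 268.4 cm²
Volume = 268.4 × 2.03×10⁻⁴ cm = 0.05449 cm³
m(Ni) = 0.05449 × 8.90 = 0.4850 g
n(Ni) = 0.4850 / 58.69 = 0.008264 mol; n(e⁻) = 2 × 0.008264 = 0.01653 mol
Q = 0.01653 × 96485 = 1595 C
t = 1595 / 5.24 = 304.4 s = 5.07 min

5.07 min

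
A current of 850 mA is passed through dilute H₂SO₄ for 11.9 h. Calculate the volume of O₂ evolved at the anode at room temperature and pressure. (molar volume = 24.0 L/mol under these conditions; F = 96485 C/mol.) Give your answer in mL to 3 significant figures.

Charge passed = 0.850 × 42840 = 36410 C
Moles of electrons = 36410 / 96485 = 0.3774 mol
2H₂O → O₂ + 4H⁺ + 4e⁻, so n(O₂) = 0.3774 / 4 = 0.09435 mol
V = 0.09435 × 24.0 = 2.264 L
= 2260 mL

2260 mL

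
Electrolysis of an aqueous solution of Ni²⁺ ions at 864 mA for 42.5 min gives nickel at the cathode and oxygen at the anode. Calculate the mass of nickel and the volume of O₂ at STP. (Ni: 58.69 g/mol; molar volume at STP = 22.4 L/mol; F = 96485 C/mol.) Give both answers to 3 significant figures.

Q = 0.864 × 2550 = 2203 C; n(e⁻) = 2203 / 96485 = 0.02283 mol
Cathode: Ni²⁺ + 2e⁻ → Ni → n(Ni) = 0.02283/2 = 0.01142 mol → 0.670 g
Anode: 2H₂O → O₂ + 4H⁺ + 4e⁻ → n(O₂) = 0.02283/4 = 0.005708 mol → 0.128 L

0.670 g Ni; 0.128 L O₂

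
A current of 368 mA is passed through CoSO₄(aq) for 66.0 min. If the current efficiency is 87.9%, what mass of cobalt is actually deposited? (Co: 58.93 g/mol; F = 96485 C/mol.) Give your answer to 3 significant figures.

Q = 0.368 × 3960 = 1457 C
n(e⁻) = 1457 / 96485 = 0.01510 mol
Co²⁺ + 2e⁻ → Co, so theoretical m(Co) = 0.007550 × 58.93 = 0.4449 g
Actual mass = 87.9% × 0.4449 = 0.391 g

0.391 g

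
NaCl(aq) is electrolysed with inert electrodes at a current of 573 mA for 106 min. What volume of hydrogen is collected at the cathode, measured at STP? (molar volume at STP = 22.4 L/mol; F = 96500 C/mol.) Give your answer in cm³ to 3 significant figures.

423 cm³

Charge passed = 0.573 × 6360 = 3644 C
n(e⁻) = 3644 / 96500 = 0.03776 mol
2H⁺ + 2e⁻ → H₂, so n(H₂) = 0.03776 / 2 = 0.01888 mol
V = 0.01888 × 22.4 = 0.4229 L
= 423 cm³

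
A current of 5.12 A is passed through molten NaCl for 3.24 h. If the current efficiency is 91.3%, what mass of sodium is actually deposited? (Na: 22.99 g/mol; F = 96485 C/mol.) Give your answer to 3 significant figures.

Q = 5.12 × 11664 = 59720 C
n(e⁻) = 59720 / 96485 = 0.6190 mol
Na⁺ + e⁻ → Na, so theoretical m(Na) = 0.6190 × 22.99 = 14.23 g
Actual mass = 91.3% × 14.23 = 13.0 g

13.0 g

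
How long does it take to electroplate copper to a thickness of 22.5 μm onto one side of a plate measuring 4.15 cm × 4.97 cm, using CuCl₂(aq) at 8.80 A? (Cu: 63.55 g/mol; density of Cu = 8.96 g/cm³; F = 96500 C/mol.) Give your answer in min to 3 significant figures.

2.39 min

Plated area = 4.15 × 4.97 = 20.63 cm²
Volume = 20.63 × 22.5×10⁻⁴ cm = 0.04642 cm³
m(Cu) = 0.04642 × 8.96 = 0.4159 g
n(Cu) = 0.4159 / 63.55 = 0.006544 mol; n(e⁻) = 2 × 0.006544 = 0.01309 mol
Q = 0.01309 × 96500 = 1263 C
t = 1263 / 8.80 = 143.5 s = 2.39 min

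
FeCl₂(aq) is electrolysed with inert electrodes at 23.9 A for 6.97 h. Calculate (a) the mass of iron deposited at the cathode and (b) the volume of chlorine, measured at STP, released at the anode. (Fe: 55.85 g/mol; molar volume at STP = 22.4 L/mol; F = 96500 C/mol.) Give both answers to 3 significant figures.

Q = 23.9 × 25092 = 5.997×10^5 C; n(e⁻) = 5.997×10^5 / 96500 = 6.215 mol
Cathode: Fe²⁺ + 2e⁻ → Fe → n(Fe) = 6.215/2 = 3.108 mol → 174 g
Anode: 2Cl⁻ → Cl₂ + 2e⁻ → n(Cl₂) = 6.215/2 = 3.108 mol → 69.6 L

174 g Fe; 69.6 L Cl₂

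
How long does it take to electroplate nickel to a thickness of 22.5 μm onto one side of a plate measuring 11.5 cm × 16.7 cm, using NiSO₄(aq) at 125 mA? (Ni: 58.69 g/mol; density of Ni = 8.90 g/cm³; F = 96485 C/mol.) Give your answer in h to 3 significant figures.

Plated area = 11.5 × 16.7 = 192.1 cm²
Volume = 192.1 × 22.5×10⁻⁴ cm = 0.4322 cm³
m(Ni) = 0.4322 × 8.90 = 3.847 g
n(Ni) = 3.847 / 58.69 = 0.06555 mol; n(e⁻) = 2 × 0.06555 = 0.1311 mol
Q = 0.1311 × 96485 = 12650 C
t = 12650 / 0.125 = 1.012×10^5 s = 28.1 h

28.1 h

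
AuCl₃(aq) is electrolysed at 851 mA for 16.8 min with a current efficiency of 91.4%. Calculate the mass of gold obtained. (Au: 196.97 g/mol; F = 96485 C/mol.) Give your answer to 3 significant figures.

0.534 g

Q = 0.851 × 1008 = 857.8 C
n(e⁻) = 857.8 / 96485 = 0.008891 mol
Au³⁺ + 3e⁻ → Au, so theoretical m(Au) = 0.002964 × 196.97 = 0.5838 g
Actual mass = 91.4% × 0.5838 = 0.534 g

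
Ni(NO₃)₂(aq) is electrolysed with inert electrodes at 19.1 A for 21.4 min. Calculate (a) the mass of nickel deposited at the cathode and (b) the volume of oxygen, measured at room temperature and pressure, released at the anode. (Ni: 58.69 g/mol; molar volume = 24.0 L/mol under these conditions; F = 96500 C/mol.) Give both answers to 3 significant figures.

7.46 g Ni; 1.52 L O₂

Q = 19.1 × 1284 = 24520 C; n(e⁻) = 24520 / 96500 = 0.2541 mol
Cathode: Ni²⁺ + 2e⁻ → Ni → n(Ni) = 0.2541/2 = 0.1271 mol → 7.46 g
Anode: 2H₂O → O₂ + 4H⁺ + 4e⁻ → n(O₂) = 0.2541/4 = 0.06353 mol → 1.52 L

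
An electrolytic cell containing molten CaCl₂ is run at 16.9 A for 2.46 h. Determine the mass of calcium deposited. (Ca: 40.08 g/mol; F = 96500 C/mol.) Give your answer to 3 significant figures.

Q = 16.9 A × 8856 s = 1.497×10^5 C
n(e⁻) = 1.497×10^5 / 96500 = 1.551 mol
Ca²⁺ + 2e⁻ → Ca, so n(Ca) = 1.551 / 2 = 0.7755 mol
m = 0.7755 × 40.08 = 31.1 g

31.1 g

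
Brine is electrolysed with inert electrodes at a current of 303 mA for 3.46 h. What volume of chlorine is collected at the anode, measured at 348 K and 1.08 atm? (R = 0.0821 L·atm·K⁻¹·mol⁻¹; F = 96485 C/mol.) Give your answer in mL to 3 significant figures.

Q = It = 0.303 × 12456 = 3774 C
n(e⁻) = Q/F = 3774/96485 = 0.03911 mol
2Cl⁻ → Cl₂ + 2e⁻, so n(Cl₂) = 0.03911 / 2 = 0.01956 mol
V = nRT/P = 0.01956 × 0.0821 × 348 / 1.08 = 0.5174 L
= 517 mL

517 mL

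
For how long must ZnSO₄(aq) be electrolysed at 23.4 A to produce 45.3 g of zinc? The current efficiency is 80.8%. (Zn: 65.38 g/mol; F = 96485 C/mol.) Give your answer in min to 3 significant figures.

118 min

n(Zn) = 45.3 / 65.38 = 0.6929 mol
Zn²⁺ + 2e⁻ → Zn, so n(e⁻) = 2 × 0.6929 = 1.386 mol
Q = 1.386 × 96485 / 0.808 = 1.655×10^5 C
t = Q / I = 1.655×10^5 / 23.4 = 7073 s = 118 min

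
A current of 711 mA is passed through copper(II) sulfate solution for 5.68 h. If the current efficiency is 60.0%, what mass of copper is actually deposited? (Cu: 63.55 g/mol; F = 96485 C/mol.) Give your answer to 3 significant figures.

2.87 g

Q = 0.711 × 20448 = 14540 C
n(e⁻) = 14540 / 96485 = 0.1507 mol
Cu²⁺ + 2e⁻ → Cu, so theoretical m(Cu) = 0.07535 × 63.55 = 4.788 g
Actual mass = 60.0% × 4.788 = 2.87 g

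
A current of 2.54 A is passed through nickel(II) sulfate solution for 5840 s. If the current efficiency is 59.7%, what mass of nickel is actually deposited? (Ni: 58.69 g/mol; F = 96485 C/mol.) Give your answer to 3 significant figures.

Q = 2.54 × 5840 = 14830 C
n(e⁻) = 14830 / 96485 = 0.1537 mol
Ni²⁺ + 2e⁻ → Ni, so theoretical m(Ni) = 0.07685 × 58.69 = 4.510 g
Actual mass = 59.7% × 4.510 = 2.69 g

2.69 g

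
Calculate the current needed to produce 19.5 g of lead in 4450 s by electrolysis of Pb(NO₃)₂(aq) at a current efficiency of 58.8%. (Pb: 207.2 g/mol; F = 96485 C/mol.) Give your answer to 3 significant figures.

n(Pb) = 19.5 / 207.2 = 0.09411 mol
Pb²⁺ + 2e⁻ → Pb, so n(e⁻) = 2 × 0.09411 = 0.1882 mol
Q = 0.1882 × 96485 / 0.588 = 30880 C
I = Q / t = 30880 / 4450 s = 6.94 A

6.94 A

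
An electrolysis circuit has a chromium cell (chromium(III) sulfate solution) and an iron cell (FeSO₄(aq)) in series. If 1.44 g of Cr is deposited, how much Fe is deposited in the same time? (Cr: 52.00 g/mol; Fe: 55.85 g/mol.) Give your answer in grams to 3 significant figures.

n(Cr) = 1.44 / 52.00 = 0.02769 mol
Cr³⁺ + 3e⁻ → Cr, so n(e⁻) = 3 × 0.02769 = 0.08307 mol
In series, the same 0.08307 mol of electrons flows through the second cell.
Fe²⁺ + 2e⁻ → Fe, so n(Fe) = 0.08307 / 2 = 0.04154 mol
m(Fe) = 0.04154 × 55.85 = 2.32 g

2.32 g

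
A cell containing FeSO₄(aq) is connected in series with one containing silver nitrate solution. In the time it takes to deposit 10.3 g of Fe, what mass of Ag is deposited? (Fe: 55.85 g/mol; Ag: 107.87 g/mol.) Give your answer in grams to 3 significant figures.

n(Fe) = 10.3 / 55.85 = 0.1844 mol
Fe²⁺ + 2e⁻ → Fe, so n(e⁻) = 2 × 0.1844 = 0.3688 mol
Same current for the same time ⇒ same n(e⁻) = 0.3688 mol in both cells.
Ag⁺ + e⁻ → Ag, so n(Ag) = 0.3688 mol
m(Ag) = 0.3688 × 107.87 = 39.8 g

39.8 g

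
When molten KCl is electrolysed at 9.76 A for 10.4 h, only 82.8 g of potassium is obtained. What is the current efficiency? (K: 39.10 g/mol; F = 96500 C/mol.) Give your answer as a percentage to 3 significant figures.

55.9%

Q = 9.76 × 37440 = 3.654×10^5 C
n(e⁻) = 3.654×10^5 / 96500 = 3.787 mol
K⁺ + e⁻ → K, so theoretical n(K) = 3.787 mol → 148.1 g
Efficiency = 82.8 / 148.1 = 0.5591 = 55.9%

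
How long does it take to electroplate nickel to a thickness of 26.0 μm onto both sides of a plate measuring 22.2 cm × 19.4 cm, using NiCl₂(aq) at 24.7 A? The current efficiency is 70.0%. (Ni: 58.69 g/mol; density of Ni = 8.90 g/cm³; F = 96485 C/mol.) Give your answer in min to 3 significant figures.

Plated area = 2 × 22.2 × 19.4 = 861.4 cm²
Volume = 861.4 × 26.0×10⁻⁴ cm = 2.240 cm³
m(Ni) = 2.240 × 8.90 = 19.94 g
n(Ni) = 19.94 / 58.69 = 0.3398 mol; n(e⁻) = 2 × 0.3398 = 0.6796 mol
Q = 0.6796 × 96485 / 0.700 = 93670 C
t = 93670 / 24.7 = 3792 s = 63.2 min

63.2 min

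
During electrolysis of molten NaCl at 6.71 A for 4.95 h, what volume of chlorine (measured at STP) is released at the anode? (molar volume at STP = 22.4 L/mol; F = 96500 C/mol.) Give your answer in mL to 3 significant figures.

Charge passed = 6.71 × 17820 = 1.196×10^5 C
Moles of electrons = 1.196×10^5 / 96500 = 1.239 mol
2Cl⁻ → Cl₂ + 2e⁻, so n(Cl₂) = 1.239 / 2 = 0.6195 mol
V = 0.6195 × 22.4 = 13.88 L
= 13900 mL

13900 mL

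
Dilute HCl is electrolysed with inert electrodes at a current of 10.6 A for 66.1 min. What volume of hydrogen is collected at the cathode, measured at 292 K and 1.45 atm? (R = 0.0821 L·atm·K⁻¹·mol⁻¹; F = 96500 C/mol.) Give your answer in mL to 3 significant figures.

Charge passed = 10.6 × 3966 = 42040 C
Moles of electrons = 42040 / 96500 = 0.4356 mol
2H⁺ + 2e⁻ → H₂, so n(H₂) = 0.4356 / 2 = 0.2178 mol
V = nRT/P = 0.2178 × 0.0821 × 292 / 1.45 = 3.601 L
= 3600 mL

3600 mL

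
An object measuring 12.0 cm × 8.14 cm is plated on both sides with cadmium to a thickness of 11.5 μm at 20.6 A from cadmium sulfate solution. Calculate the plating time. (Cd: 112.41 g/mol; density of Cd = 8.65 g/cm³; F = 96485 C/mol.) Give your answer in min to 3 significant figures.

Plated area = 2 × 12.0 × 8.14 = 195.4 cm²
Volume = 195.4 × 11.5×10⁻⁴ cm = 0.2247 cm³
m(Cd) = 0.2247 × 8.65 = 1.944 g
n(Cd) = 1.944 / 112.41 = 0.01729 mol; n(e⁻) = 2 × 0.01729 = 0.03458 mol
Q = 0.03458 × 96485 = 3336 C
t = 3336 / 20.6 = 161.9 s = 2.70 min

2.70 min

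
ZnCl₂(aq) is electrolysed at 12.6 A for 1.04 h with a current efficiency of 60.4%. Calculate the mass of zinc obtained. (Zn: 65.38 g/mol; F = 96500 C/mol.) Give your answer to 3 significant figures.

9.65 g

Q = 12.6 × 3744 = 47170 C
n(e⁻) = 47170 / 96500 = 0.4888 mol
Zn²⁺ + 2e⁻ → Zn, so theoretical m(Zn) = 0.2444 × 65.38 = 15.98 g
Actual mass = 60.4% × 15.98 = 9.65 g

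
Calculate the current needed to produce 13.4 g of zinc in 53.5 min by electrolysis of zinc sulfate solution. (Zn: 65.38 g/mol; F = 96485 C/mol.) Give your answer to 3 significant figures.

n(Zn) = 13.4 / 65.38 = 0.2050 mol
Zn²⁺ + 2e⁻ → Zn, so n(e⁻) = 2 × 0.2050 = 0.4100 mol
Q = 0.4100 × 96485 = 39560 C
I = Q / t = 39560 / 3210 s = 12.3 A

12.3 A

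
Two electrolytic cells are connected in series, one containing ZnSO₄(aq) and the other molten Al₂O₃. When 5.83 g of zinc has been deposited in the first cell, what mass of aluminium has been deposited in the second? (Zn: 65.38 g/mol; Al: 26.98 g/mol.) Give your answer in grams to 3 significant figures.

n(Zn) = 5.83 / 65.38 = 0.08917 mol
Zn²⁺ + 2e⁻ → Zn, so n(e⁻) = 2 × 0.08917 = 0.1783 mol
Same current for the same time ⇒ same n(e⁻) = 0.1783 mol in both cells.
Al³⁺ + 3e⁻ → Al, so n(Al) = 0.1783 / 3 = 0.05943 mol
m(Al) = 0.05943 × 26.98 = 1.60 g

1.60 g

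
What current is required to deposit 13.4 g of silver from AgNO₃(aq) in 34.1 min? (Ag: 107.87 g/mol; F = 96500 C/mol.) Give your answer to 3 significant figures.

5.86 A

n(Ag) = 13.4 / 107.87 = 0.1242 mol
Ag⁺ + e⁻ → Ag, so n(e⁻) = 0.1242 mol
Q = 0.1242 × 96500 = 11990 C
I = Q / t = 11990 / 2046 s = 5.86 A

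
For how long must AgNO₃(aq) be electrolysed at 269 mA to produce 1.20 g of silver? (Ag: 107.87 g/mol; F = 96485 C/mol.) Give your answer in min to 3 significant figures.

n(Ag) = 1.20 / 107.87 = 0.01112 mol
Ag⁺ + e⁻ → Ag, so n(e⁻) = 0.01112 mol
Q = 0.01112 × 96485 = 1073 C
t = Q / I = 1073 / 0.269 = 3989 s = 66.5 min

66.5 min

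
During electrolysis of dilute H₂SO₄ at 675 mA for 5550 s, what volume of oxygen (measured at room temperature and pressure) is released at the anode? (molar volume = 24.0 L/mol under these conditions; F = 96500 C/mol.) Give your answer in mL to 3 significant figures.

233 mL

Q = 0.675 A × 5550 s = 3746 C
n(e⁻) = Q/F = 3746/96500 = 0.03882 mol
2H₂O → O₂ + 4H⁺ + 4e⁻, so n(O₂) = 0.03882 / 4 = 0.009705 mol
V = 0.009705 × 24.0 = 0.2329 L
= 233 mL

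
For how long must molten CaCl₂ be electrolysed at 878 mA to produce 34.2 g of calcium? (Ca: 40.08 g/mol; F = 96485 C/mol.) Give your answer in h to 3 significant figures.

52.1 h

n(Ca) = 34.2 / 40.08 = 0.8533 mol
Ca²⁺ + 2e⁻ → Ca, so n(e⁻) = 2 × 0.8533 = 1.707 mol
Q = 1.707 × 96485 = 1.647×10^5 C
t = Q / I = 1.647×10^5 / 0.878 = 1.876×10^5 s = 52.1 h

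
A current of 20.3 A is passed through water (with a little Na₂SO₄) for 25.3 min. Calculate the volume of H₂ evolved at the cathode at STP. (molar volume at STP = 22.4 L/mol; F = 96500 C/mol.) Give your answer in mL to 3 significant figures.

3580 mL

Charge passed = 20.3 × 1518 = 30820 C
n(e⁻) = 30820 / 96500 = 0.3194 mol
2H⁺ + 2e⁻ → H₂, so n(H₂) = 0.3194 / 2 = 0.1597 mol
V = 0.1597 × 22.4 = 3.577 L
= 3580 mL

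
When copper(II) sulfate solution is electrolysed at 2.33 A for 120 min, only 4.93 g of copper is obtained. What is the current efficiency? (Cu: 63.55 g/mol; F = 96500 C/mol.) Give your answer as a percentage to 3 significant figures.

Q = 2.33 × 7200 = 16780 C
n(e⁻) = 16780 / 96500 = 0.1739 mol
Cu²⁺ + 2e⁻ → Cu, so theoretical n(Cu) = 0.08695 mol → 5.526 g
Efficiency = 4.93 / 5.526 = 0.8921 = 89.2%

89.2%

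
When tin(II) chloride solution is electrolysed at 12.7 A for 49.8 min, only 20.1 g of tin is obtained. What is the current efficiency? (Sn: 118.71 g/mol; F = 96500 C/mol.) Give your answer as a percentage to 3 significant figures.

86.1%

Q = 12.7 × 2988 = 37950 C
n(e⁻) = 37950 / 96500 = 0.3933 mol
Sn²⁺ + 2e⁻ → Sn, so theoretical n(Sn) = 0.1967 mol → 23.35 g
Efficiency = 20.1 / 23.35 = 0.8608 = 86.1%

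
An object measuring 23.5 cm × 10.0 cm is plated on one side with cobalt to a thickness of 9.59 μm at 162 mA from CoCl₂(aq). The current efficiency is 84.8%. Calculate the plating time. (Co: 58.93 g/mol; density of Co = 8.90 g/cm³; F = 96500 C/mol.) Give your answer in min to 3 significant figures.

797 min

Plated area = 23.5 × 10.0 = 235.0 cm²
Volume = 235.0 × 9.59×10⁻⁴ cm = 0.2254 cm³
m(Co) = 0.2254 × 8.90 = 2.006 g
n(Co) = 2.006 / 58.93 = 0.03404 mol; n(e⁻) = 2 × 0.03404 = 0.06808 mol
Q = 0.06808 × 96500 / 0.848 = 7747 C
t = 7747 / 0.162 = 47820 s = 797 min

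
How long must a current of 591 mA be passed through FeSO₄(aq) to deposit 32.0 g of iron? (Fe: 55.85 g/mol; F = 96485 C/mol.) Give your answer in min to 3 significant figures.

n(Fe) = 32.0 / 55.85 = 0.5730 mol
Fe²⁺ + 2e⁻ → Fe, so n(e⁻) = 2 × 0.5730 = 1.146 mol
Q = 1.146 × 96485 = 1.106×10^5 C
t = Q / I = 1.106×10^5 / 0.591 = 1.871×10^5 s = 3120 min

3120 min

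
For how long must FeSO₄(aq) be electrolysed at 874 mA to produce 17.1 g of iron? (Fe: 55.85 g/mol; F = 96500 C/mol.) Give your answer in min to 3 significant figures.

1130 min

n(Fe) = 17.1 / 55.85 = 0.3062 mol
Fe²⁺ + 2e⁻ → Fe, so n(e⁻) = 2 × 0.3062 = 0.6124 mol
Q = 0.6124 × 96500 = 59100 C
t = Q / I = 59100 / 0.874 = 67620 s = 1130 min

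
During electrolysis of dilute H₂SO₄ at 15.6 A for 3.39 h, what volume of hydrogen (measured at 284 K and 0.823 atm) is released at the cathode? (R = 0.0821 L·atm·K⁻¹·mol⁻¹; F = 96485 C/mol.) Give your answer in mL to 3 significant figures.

28000 mL

Charge passed = 15.6 × 12204 = 1.904×10^5 C
n(e⁻) = Q/F = 1.904×10^5/96485 = 1.973 mol
2H⁺ + 2e⁻ → H₂, so n(H₂) = 1.973 / 2 = 0.9865 mol
V = nRT/P = 0.9865 × 0.0821 × 284 / 0.823 = 27.95 L
= 28000 mL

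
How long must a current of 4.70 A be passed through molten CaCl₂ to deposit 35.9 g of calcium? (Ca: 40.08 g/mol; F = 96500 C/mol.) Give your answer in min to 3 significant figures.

n(Ca) = 35.9 / 40.08 = 0.8957 mol
Ca²⁺ + 2e⁻ → Ca, so n(e⁻) = 2 × 0.8957 = 1.791 mol
Q = 1.791 × 96500 = 1.728×10^5 C
t = Q / I = 1.728×10^5 / 4.70 = 36770 s = 613 min

613 min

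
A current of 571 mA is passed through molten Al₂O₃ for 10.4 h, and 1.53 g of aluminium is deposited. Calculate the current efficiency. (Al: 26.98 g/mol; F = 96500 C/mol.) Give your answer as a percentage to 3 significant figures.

Q = 0.571 × 37440 = 21380 C
n(e⁻) = 21380 / 96500 = 0.2216 mol
Al³⁺ + 3e⁻ → Al, so theoretical n(Al) = 0.07387 mol → 1.993 g
Efficiency = 1.53 / 1.993 = 0.7677 = 76.8%

76.8%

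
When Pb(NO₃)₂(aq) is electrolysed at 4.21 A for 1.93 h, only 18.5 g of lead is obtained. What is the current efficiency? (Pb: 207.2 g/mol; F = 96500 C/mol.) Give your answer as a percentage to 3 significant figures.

58.9%

Q = 4.21 × 6948 = 29250 C
n(e⁻) = 29250 / 96500 = 0.3031 mol
Pb²⁺ + 2e⁻ → Pb, so theoretical n(Pb) = 0.1516 mol → 31.41 g
Efficiency = 18.5 / 31.41 = 0.5890 = 58.9%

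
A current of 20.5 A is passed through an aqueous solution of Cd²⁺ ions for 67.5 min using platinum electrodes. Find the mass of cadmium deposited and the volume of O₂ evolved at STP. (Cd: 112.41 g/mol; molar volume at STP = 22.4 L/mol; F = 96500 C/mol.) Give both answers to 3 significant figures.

48.4 g Cd; 4.82 L O₂

Q = 20.5 × 4050 = 83030 C; n(e⁻) = 83030 / 96500 = 0.8604 mol
Cathode: Cd²⁺ + 2e⁻ → Cd → n(Cd) = 0.8604/2 = 0.4302 mol → 48.4 g
Anode: 2H₂O → O₂ + 4H⁺ + 4e⁻ → n(O₂) = 0.8604/4 = 0.2151 mol → 4.82 L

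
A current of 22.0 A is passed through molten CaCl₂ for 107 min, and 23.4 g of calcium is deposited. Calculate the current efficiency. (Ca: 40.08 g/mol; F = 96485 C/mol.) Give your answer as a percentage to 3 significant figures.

Q = 22.0 × 6420 = 1.412×10^5 C
n(e⁻) = 1.412×10^5 / 96485 = 1.463 mol
Ca²⁺ + 2e⁻ → Ca, so theoretical n(Ca) = 0.7315 mol → 29.32 g
Efficiency = 23.4 / 29.32 = 0.7981 = 79.8%

79.8%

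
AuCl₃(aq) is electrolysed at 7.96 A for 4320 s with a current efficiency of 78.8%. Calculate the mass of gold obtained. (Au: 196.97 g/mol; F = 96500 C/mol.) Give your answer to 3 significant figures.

18.4 g

Q = 7.96 × 4320 = 34390 C
n(e⁻) = 34390 / 96500 = 0.3564 mol
Au³⁺ + 3e⁻ → Au, so theoretical m(Au) = 0.1188 × 196.97 = 23.40 g
Actual mass = 78.8% × 23.40 = 18.4 g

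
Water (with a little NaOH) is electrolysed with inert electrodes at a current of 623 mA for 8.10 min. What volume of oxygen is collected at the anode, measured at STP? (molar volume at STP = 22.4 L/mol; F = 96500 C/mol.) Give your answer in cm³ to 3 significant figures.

17.6 cm³

Q = It = 0.623 × 486 = 302.8 C
n(e⁻) = 302.8 / 96500 = 0.003138 mol
2H₂O → O₂ + 4H⁺ + 4e⁻, so n(O₂) = 0.003138 / 4 = 7.845×10^-4 mol
V = 7.845×10^-4 × 22.4 = 0.01757 L
= 17.6 cm³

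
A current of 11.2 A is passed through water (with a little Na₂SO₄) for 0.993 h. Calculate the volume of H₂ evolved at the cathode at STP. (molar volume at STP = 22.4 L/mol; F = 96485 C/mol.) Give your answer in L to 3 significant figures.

4.65 L

Q = 11.2 A × 3574.8 s = 40040 C
Moles of electrons = 40040 / 96485 = 0.4150 mol
2H⁺ + 2e⁻ → H₂, so n(H₂) = 0.4150 / 2 = 0.2075 mol
V = 0.2075 × 22.4 = 4.648 L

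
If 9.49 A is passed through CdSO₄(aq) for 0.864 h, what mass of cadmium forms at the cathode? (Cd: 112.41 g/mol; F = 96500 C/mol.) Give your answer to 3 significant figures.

17.2 g

Q = 9.49 A × 3110.4 s = 29520 C
n(e⁻) = Q/F = 29520/96500 = 0.3059 mol
Cd²⁺ + 2e⁻ → Cd, so n(Cd) = 0.3059 / 2 = 0.1530 mol
m = 0.1530 × 112.41 = 17.2 g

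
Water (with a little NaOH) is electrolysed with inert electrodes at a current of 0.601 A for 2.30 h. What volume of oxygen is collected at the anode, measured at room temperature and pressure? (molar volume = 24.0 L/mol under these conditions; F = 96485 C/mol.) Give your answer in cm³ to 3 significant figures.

Q = It = 0.601 × 8280 = 4976 C
Moles of electrons = 4976 / 96485 = 0.05157 mol
2H₂O → O₂ + 4H⁺ + 4e⁻, so n(O₂) = 0.05157 / 4 = 0.01289 mol
V = 0.01289 × 24.0 = 0.3094 L
= 309 cm³

309 cm³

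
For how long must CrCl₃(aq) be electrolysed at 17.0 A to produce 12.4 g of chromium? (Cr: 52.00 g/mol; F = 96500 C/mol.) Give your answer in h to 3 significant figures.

n(Cr) = 12.4 / 52.00 = 0.2385 mol
Cr³⁺ + 3e⁻ → Cr, so n(e⁻) = 3 × 0.2385 = 0.7155 mol
Q = 0.7155 × 96500 = 69050 C
t = Q / I = 69050 / 17.0 = 4062 s = 1.13 h

1.13 h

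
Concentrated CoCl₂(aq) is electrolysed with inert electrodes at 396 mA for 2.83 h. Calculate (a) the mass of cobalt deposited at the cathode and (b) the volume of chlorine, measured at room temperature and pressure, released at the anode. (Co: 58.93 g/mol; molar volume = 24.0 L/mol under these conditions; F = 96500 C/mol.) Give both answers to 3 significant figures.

Q = 0.396 × 10188 = 4034 C; n(e⁻) = 4034 / 96500 = 0.04180 mol
Cathode: Co²⁺ + 2e⁻ → Co → n(Co) = 0.04180/2 = 0.02090 mol → 1.23 g
Anode: 2Cl⁻ → Cl₂ + 2e⁻ → n(Cl₂) = 0.04180/2 = 0.02090 mol → 0.502 L

1.23 g Co; 0.502 L Cl₂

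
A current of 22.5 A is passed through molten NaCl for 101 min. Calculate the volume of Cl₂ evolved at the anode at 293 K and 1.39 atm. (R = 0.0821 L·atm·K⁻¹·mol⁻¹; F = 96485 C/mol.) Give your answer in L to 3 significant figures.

12.2 L

Q = It = 22.5 × 6060 = 1.364×10^5 C
Moles of electrons = 1.364×10^5 / 96485 = 1.414 mol
2Cl⁻ → Cl₂ + 2e⁻, so n(Cl₂) = 1.414 / 2 = 0.7070 mol
V = nRT/P = 0.7070 × 0.0821 × 293 / 1.39 = 12.24 L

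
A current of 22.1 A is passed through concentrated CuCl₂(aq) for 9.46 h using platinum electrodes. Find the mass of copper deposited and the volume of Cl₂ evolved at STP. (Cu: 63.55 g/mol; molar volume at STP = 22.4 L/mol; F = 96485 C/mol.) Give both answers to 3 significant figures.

Q = 22.1 × 34056 = 7.526×10^5 C; n(e⁻) = 7.526×10^5 / 96485 = 7.800 mol
Cathode: Cu²⁺ + 2e⁻ → Cu → n(Cu) = 7.800/2 = 3.900 mol → 248 g
Anode: 2Cl⁻ → Cl₂ + 2e⁻ → n(Cl₂) = 7.800/2 = 3.900 mol → 87.4 L

248 g Cu; 87.4 L Cl₂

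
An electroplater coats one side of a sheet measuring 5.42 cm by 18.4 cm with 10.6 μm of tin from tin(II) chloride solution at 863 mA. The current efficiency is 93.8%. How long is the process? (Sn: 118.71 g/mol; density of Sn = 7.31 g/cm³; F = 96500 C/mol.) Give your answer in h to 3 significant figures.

Plated area = 5.42 × 18.4 = 99.73 cm²
Volume = 99.73 × 10.6×10⁻⁴ cm = 0.1057 cm³
m(Sn) = 0.1057 × 7.31 = 0.7727 g
n(Sn) = 0.7727 / 118.71 = 0.006509 mol; n(e⁻) = 2 × 0.006509 = 0.01302 mol
Q = 0.01302 × 96500 / 0.938 = 1339 C
t = 1339 / 0.863 = 1552 s = 0.431 h

0.431 h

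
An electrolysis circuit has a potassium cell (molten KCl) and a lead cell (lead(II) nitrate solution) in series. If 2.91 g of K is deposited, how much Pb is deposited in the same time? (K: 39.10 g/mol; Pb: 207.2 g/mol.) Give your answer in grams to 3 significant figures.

n(K) = 2.91 / 39.10 = 0.07442 mol
K⁺ + e⁻ → K, so n(e⁻) = 0.07442 mol
The cells are in series, so the same charge (and hence the same n(e⁻) = 0.07442 mol) passes through both.
Pb²⁺ + 2e⁻ → Pb, so n(Pb) = 0.07442 / 2 = 0.03721 mol
m(Pb) = 0.03721 × 207.2 = 7.71 g

7.71 g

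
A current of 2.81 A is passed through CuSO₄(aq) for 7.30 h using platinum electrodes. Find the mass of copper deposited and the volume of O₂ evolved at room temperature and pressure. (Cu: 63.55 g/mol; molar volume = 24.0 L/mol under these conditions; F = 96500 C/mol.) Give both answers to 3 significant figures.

24.3 g Cu; 4.59 L O₂

Q = 2.81 × 26280 = 73850 C; n(e⁻) = 73850 / 96500 = 0.7653 mol
Cathode: Cu²⁺ + 2e⁻ → Cu → n(Cu) = 0.7653/2 = 0.3827 mol → 24.3 g
Anode: 2H₂O → O₂ + 4H⁺ + 4e⁻ → n(O₂) = 0.7653/4 = 0.1913 mol → 4.59 L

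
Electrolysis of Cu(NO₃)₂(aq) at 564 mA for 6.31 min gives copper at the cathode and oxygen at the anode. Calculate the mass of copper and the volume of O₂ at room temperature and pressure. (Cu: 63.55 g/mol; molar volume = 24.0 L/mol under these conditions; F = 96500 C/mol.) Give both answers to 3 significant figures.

0.0703 g Cu; 0.0133 L O₂

Q = 0.564 × 378.6 = 213.5 C; n(e⁻) = 213.5 / 96500 = 0.002212 mol
Cathode: Cu²⁺ + 2e⁻ → Cu → n(Cu) = 0.002212/2 = 0.001106 mol → 0.0703 g
Anode: 2H₂O → O₂ + 4H⁺ + 4e⁻ → n(O₂) = 0.002212/4 = 5.530×10^-4 mol → 0.0133 L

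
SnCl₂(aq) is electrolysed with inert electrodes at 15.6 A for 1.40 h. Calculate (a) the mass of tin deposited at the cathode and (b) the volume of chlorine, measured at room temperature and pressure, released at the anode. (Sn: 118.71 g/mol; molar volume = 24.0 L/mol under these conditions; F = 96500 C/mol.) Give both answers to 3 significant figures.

48.4 g Sn; 9.78 L Cl₂

Q = 15.6 × 5040 = 78620 C; n(e⁻) = 78620 / 96500 = 0.8147 mol
Cathode: Sn²⁺ + 2e⁻ → Sn → n(Sn) = 0.8147/2 = 0.4074 mol → 48.4 g
Anode: 2Cl⁻ → Cl₂ + 2e⁻ → n(Cl₂) = 0.8147/2 = 0.4074 mol → 9.78 L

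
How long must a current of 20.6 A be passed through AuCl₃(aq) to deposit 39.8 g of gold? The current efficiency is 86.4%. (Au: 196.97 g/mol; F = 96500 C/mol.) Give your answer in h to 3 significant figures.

n(Au) = 39.8 / 196.97 = 0.2021 mol
Au³⁺ + 3e⁻ → Au, so n(e⁻) = 3 × 0.2021 = 0.6063 mol
Q = 0.6063 × 96500 / 0.864 = 67720 C
t = Q / I = 67720 / 20.6 = 3287 s = 0.913 h

0.913 h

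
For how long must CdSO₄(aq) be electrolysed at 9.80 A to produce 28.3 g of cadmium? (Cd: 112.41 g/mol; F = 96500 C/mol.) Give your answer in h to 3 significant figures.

n(Cd) = 28.3 / 112.41 = 0.2518 mol
Cd²⁺ + 2e⁻ → Cd, so n(e⁻) = 2 × 0.2518 = 0.5036 mol
Q = 0.5036 × 96500 = 48600 C
t = Q / I = 48600 / 9.80 = 4959 s = 1.38 h

1.38 h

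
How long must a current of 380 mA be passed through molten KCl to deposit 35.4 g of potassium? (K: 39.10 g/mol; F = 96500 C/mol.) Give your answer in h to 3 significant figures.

n(K) = 35.4 / 39.10 = 0.9054 mol
K⁺ + e⁻ → K, so n(e⁻) = 0.9054 mol
Q = 0.9054 × 96500 = 87370 C
t = Q / I = 87370 / 0.380 = 2.299×10^5 s = 63.9 h

63.9 h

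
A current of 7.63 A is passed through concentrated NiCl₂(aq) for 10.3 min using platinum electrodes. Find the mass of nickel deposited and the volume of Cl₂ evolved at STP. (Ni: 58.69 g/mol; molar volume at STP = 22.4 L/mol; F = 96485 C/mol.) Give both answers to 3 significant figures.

Q = 7.63 × 618 = 4715 C; n(e⁻) = 4715 / 96485 = 0.04887 mol
Cathode: Ni²⁺ + 2e⁻ → Ni → n(Ni) = 0.04887/2 = 0.02444 mol → 1.43 g
Anode: 2Cl⁻ → Cl₂ + 2e⁻ → n(Cl₂) = 0.04887/2 = 0.02444 mol → 0.547 L

1.43 g Ni; 0.547 L Cl₂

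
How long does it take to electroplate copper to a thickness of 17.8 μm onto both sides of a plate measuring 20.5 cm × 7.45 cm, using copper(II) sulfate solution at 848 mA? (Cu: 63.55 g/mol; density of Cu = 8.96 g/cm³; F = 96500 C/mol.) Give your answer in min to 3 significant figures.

Plated area = 2 × 20.5 × 7.45 = 305.5 cm²
Volume = 305.5 × 17.8×10⁻⁴ cm = 0.5438 cm³
m(Cu) = 0.5438 × 8.96 = 4.872 g
n(Cu) = 4.872 / 63.55 = 0.07666 mol; n(e⁻) = 2 × 0.07666 = 0.1533 mol
Q = 0.1533 × 96500 = 14790 C
t = 14790 / 0.848 = 17440 s = 291 min

291 min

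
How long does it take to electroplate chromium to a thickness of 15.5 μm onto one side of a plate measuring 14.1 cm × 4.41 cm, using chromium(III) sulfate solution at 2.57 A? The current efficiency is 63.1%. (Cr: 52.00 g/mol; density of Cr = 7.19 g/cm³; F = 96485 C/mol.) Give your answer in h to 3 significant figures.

Plated area = 14.1 × 4.41 = 62.18 cm²
Volume = 62.18 × 15.5×10⁻⁴ cm = 0.09638 cm³
m(Cr) = 0.09638 × 7.19 = 0.6930 g
n(Cr) = 0.6930 / 52.00 = 0.01333 mol; n(e⁻) = 3 × 0.01333 = 0.03999 mol
Q = 0.03999 × 96485 / 0.631 = 6115 C
t = 6115 / 2.57 = 2379 s = 0.661 h

0.661 h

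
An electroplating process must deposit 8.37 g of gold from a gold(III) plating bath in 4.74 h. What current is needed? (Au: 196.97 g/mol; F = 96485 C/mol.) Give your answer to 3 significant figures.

n(Au) = 8.37 / 196.97 = 0.04249 mol
Au³⁺ + 3e⁻ → Au, so n(e⁻) = 3 × 0.04249 = 0.1275 mol
Q = 0.1275 × 96485 = 12300 C
I = Q / t = 12300 / 17064 s = 0.721 A

0.721 A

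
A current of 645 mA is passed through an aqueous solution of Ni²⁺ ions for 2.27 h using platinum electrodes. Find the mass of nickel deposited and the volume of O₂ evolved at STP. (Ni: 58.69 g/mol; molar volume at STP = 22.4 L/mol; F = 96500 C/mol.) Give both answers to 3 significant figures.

1.60 g Ni; 0.306 L O₂

Q = 0.645 × 8172 = 5271 C; n(e⁻) = 5271 / 96500 = 0.05462 mol
Cathode: Ni²⁺ + 2e⁻ → Ni → n(Ni) = 0.05462/2 = 0.02731 mol → 1.60 g
Anode: 2H₂O → O₂ + 4H⁺ + 4e⁻ → n(O₂) = 0.05462/4 = 0.01366 mol → 0.306 L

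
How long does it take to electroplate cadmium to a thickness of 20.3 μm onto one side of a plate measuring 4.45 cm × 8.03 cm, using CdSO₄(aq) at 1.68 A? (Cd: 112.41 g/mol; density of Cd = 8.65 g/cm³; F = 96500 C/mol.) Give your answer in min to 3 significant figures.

Plated area = 4.45 × 8.03 = 35.73 cm²
Volume = 35.73 × 20.3×10⁻⁴ cm = 0.07253 cm³
m(Cd) = 0.07253 × 8.65 = 0.6274 g
n(Cd) = 0.6274 / 112.41 = 0.005581 mol; n(e⁻) = 2 × 0.005581 = 0.01116 mol
Q = 0.01116 × 96500 = 1077 C
t = 1077 / 1.68 = 641.1 s = 10.7 min

10.7 min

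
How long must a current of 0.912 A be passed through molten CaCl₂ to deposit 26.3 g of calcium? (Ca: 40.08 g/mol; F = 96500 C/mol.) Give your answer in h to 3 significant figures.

n(Ca) = 26.3 / 40.08 = 0.6562 mol
Ca²⁺ + 2e⁻ → Ca, so n(e⁻) = 2 × 0.6562 = 1.312 mol
Q = 1.312 × 96500 = 1.266×10^5 C
t = Q / I = 1.266×10^5 / 0.912 = 1.388×10^5 s = 38.6 h

38.6 h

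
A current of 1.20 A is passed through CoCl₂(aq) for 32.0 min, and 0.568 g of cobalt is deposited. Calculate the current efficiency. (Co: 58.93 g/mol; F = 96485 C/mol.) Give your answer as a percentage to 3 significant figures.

80.7%

Q = 1.20 × 1920 = 2304 C
n(e⁻) = 2304 / 96485 = 0.02388 mol
Co²⁺ + 2e⁻ → Co, so theoretical n(Co) = 0.01194 mol → 0.7036 g
Efficiency = 0.568 / 0.7036 = 0.8073 = 80.7%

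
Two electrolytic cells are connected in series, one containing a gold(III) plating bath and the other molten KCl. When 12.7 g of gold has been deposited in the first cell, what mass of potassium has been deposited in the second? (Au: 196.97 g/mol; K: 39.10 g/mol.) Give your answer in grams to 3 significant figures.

7.56 g

n(Au) = 12.7 / 196.97 = 0.06448 mol
Au³⁺ + 3e⁻ → Au, so n(e⁻) = 3 × 0.06448 = 0.1934 mol
The cells are in series, so the same charge (and hence the same n(e⁻) = 0.1934 mol) passes through both.
K⁺ + e⁻ → K, so n(K) = 0.1934 mol
m(K) = 0.1934 × 39.10 = 7.56 g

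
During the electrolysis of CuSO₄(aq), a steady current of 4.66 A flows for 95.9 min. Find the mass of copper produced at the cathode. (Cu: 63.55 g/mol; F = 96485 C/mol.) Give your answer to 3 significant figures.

Q = It = 4.66 × 5754 = 26810 C
n(e⁻) = 26810 / 96485 = 0.2779 mol
Cu²⁺ + 2e⁻ → Cu, so n(Cu) = 0.2779 / 2 = 0.1390 mol
m = 0.1390 × 63.55 = 8.83 g

8.83 g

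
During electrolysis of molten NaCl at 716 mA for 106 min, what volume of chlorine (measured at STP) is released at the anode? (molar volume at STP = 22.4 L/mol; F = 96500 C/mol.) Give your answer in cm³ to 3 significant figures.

529 cm³

Q = It = 0.716 × 6360 = 4554 C
n(e⁻) = Q/F = 4554/96500 = 0.04719 mol
2Cl⁻ → Cl₂ + 2e⁻, so n(Cl₂) = 0.04719 / 2 = 0.02360 mol
V = 0.02360 × 22.4 = 0.5286 L
= 529 cm³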